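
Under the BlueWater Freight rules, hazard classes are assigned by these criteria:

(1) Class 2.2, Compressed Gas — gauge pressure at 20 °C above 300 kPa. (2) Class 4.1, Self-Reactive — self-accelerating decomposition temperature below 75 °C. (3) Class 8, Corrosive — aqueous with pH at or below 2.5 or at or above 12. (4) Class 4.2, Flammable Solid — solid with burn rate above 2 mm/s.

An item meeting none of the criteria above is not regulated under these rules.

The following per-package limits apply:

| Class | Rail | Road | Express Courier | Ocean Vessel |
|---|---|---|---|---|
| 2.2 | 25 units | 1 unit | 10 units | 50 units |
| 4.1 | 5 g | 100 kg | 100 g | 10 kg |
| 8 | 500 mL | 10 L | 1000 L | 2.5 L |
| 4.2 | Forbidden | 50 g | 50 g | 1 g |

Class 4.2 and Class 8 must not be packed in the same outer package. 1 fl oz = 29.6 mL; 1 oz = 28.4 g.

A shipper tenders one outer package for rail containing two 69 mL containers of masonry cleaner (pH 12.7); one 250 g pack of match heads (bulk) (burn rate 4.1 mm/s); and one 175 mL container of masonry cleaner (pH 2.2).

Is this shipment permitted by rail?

No

pH 12.7 meets the Class 8 criterion (Corrosive), so the masonry cleaner is Class 8.
Match heads (bulk): burn rate 4.1 mm/s > 2 mm/s → Class 4.2 (Flammable Solid).
pH 2.2 meets the Class 8 criterion (Corrosive), so the masonry cleaner is Class 8.
Class 4.2 quantity: 250 g.
By rail, Class 4.2 is Forbidden regardless of quantity.
Class 8 net quantity: (two 69 mL containers = 138 mL) + 175 mL = 313 mL.
313 mL is within the rail limit of 500 mL for Class 8.
Class 4.2 and Class 8 may not share an outer package.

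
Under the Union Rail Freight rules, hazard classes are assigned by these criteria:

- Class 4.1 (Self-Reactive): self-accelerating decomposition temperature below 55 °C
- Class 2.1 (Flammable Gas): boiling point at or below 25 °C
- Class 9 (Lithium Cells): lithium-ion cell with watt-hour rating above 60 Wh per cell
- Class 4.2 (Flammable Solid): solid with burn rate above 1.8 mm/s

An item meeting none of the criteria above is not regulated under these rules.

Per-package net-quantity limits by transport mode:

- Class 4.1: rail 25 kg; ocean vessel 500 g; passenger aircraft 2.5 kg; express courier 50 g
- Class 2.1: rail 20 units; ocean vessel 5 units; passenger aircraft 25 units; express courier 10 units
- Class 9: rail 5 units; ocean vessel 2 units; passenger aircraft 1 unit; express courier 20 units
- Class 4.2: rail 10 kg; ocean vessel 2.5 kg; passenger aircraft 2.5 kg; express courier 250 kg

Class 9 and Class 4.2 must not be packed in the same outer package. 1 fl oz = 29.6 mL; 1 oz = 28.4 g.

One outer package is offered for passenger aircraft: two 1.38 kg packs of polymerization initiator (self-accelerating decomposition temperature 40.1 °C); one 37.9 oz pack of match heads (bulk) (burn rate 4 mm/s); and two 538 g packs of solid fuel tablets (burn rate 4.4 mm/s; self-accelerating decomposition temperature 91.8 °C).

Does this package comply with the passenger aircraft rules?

No

Self-accelerating decomposition temperature 40.1 °C meets the Class 4.1 criterion (Self-Reactive), so the polymerization initiator is Class 4.1.
The match heads (bulk) have burn rate 4 mm/s, which is > 1.8 mm/s, so they are Class 4.2 (Flammable Solid).
Burn rate 4.4 mm/s meets the Class 4.2 criterion (Flammable Solid), so the solid fuel tablets are Class 4.2.
Total Class 4.2: (one 37.9 oz pack = 1076.36 g) + (two 538 g packs = 1.076 kg) = 2152.36 g.
2152.36 g ≤ 2.5 kg (passenger aircraft limit, Class 4.2) — within limit.
Class 4.1 quantity: two 1.38 kg packs = 2.76 kg.
2.76 kg exceeds the passenger aircraft limit of 2.5 kg for Class 4.1.
The segregation rule (Class 9 with Class 4.2) does not apply to Class 4.2 with Class 4.1.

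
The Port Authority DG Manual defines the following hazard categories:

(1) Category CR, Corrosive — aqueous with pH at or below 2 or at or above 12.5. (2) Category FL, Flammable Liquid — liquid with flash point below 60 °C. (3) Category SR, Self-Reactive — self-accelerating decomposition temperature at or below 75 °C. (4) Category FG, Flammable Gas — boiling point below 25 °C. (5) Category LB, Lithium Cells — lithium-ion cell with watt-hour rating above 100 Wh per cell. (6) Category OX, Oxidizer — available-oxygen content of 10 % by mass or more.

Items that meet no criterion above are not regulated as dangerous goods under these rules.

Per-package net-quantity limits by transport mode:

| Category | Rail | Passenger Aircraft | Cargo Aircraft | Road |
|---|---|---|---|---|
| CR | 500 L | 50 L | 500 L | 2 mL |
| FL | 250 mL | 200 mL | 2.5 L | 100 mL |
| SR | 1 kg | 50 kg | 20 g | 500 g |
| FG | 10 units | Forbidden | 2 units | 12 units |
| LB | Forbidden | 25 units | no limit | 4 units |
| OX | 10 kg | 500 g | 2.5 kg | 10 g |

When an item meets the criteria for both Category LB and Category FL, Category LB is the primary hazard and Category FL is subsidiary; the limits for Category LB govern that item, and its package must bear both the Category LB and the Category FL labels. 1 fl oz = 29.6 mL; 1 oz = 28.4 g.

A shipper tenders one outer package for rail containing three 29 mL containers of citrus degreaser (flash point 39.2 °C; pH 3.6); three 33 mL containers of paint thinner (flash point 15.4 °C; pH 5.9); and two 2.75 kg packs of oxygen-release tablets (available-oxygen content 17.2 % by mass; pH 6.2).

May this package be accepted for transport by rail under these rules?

Yes

The citrus degreaser has flash point 39.2 °C, which is < 60 °C, so it is Category FL (Flammable Liquid).
Paint thinner: flash point 15.4 °C < 60 °C → Category FL (Flammable Liquid).
With available-oxygen content 17.2 % by mass (≥ 10 % by mass), the oxygen-release tablets fall in Category OX.
Category FL net quantity: (three 29 mL containers = 87 mL) + (three 33 mL containers = 99 mL) = 186 mL.
That is within the Category FL rail limit of 250 mL.
Category OX quantity: two 2.75 kg packs = 5.5 kg.
That is within the Category OX rail limit of 10 kg.
Every hazard category is within its rail limit and no segregation rule is violated.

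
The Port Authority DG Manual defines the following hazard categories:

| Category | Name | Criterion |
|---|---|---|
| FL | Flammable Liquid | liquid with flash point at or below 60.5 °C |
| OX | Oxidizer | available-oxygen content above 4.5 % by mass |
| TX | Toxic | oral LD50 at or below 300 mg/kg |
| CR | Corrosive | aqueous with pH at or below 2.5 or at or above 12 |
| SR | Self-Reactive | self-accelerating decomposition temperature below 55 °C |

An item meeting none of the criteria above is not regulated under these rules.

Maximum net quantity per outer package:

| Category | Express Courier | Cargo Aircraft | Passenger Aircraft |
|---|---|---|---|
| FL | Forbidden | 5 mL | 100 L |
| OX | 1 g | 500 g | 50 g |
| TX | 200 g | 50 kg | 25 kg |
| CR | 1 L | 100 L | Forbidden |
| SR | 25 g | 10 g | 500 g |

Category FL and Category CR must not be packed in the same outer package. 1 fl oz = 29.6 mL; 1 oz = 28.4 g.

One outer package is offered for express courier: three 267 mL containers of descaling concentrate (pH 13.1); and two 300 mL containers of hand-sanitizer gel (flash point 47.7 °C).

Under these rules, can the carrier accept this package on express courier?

No

Descaling concentrate: pH 13.1 ≥ 12 → Category CR (Corrosive).
The hand-sanitizer gel has flash point 47.7 °C, which is ≤ 60.5 °C, so it is Category FL (Flammable Liquid).
Category FL quantity: two 300 mL containers = 600 mL.
Category FL is Forbidden by express courier.
Category CR quantity: three 267 mL containers = 801 mL.
That is within the Category CR express courier limit of 1 L.
Category FL and Category CR may not share an outer package.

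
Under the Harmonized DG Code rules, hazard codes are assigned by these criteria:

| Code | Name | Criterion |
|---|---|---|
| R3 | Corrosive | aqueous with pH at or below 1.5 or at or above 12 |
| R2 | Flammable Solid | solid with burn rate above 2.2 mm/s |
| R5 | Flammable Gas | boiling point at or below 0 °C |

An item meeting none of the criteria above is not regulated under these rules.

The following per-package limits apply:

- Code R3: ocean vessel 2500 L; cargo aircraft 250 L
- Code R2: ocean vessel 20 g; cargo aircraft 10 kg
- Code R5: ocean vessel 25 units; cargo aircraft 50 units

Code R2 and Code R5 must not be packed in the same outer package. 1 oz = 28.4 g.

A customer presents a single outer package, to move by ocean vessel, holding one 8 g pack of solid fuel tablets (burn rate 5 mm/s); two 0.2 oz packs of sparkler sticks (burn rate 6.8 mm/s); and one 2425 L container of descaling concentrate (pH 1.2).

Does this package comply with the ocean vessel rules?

Yes

Solid fuel tablets: burn rate 5 mm/s > 2.2 mm/s → Code R2 (Flammable Solid).
The sparkler sticks have burn rate 6.8 mm/s, which is > 2.2 mm/s, so they are Code R2 (Flammable Solid).
With pH 1.2 (≤ 1.5), the descaling concentrate falls in Code R3.
Code R2 net quantity: 8 g + (two 0.2 oz packs = 11.36 g) = 19.36 g.
19.36 g is within the ocean vessel limit of 20 g for Code R2.
Code R3 quantity: 2425 L.
That is within the Code R3 ocean vessel limit of 2500 L.
The segregation rule (Code R2 with Code R5) does not apply to Code R2 with Code R3.
Every hazard code is within its ocean vessel limit and no segregation rule is violated.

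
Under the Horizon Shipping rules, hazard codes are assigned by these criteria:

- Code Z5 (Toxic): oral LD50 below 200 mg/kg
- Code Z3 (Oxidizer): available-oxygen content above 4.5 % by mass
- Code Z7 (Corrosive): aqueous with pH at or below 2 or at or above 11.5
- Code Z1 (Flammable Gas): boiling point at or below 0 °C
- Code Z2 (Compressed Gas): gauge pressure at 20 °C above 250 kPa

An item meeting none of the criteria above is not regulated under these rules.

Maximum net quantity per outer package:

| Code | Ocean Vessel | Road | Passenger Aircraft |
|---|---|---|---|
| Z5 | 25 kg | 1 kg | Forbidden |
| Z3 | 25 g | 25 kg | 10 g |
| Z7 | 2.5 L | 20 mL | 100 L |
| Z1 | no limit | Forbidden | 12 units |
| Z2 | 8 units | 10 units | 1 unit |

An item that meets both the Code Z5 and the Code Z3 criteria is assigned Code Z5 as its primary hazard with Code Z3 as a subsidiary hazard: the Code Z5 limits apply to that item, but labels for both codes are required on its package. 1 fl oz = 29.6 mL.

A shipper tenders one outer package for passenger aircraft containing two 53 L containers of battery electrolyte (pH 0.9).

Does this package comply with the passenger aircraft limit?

No

The battery electrolyte has pH 0.9, which is ≤ 2, so it is Code Z7 (Corrosive).
Code Z7 quantity: two 53 L containers = 106 L.
106 L exceeds the passenger aircraft limit of 100 L for Code Z7.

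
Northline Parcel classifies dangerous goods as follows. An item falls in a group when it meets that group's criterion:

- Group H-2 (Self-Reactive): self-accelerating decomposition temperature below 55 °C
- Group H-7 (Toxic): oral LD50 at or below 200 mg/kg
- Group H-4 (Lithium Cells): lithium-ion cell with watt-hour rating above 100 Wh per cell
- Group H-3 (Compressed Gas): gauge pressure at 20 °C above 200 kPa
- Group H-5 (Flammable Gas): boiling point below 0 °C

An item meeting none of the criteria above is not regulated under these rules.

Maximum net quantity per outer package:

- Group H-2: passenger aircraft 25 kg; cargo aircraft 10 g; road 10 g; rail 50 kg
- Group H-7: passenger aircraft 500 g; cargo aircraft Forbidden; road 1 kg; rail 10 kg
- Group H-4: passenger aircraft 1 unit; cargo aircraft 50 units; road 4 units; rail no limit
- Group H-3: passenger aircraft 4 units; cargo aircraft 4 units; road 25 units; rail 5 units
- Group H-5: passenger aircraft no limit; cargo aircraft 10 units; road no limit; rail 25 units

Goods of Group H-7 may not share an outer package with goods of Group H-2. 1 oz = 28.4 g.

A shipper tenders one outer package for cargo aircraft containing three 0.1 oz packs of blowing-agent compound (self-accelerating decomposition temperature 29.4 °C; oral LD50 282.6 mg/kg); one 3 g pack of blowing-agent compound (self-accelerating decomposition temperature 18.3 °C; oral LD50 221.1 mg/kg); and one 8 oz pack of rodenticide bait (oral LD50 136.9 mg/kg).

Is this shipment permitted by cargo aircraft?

Self-accelerating decomposition temperature 29.4 °C meets the Group H-2 criterion (Self-Reactive), so the blowing-agent compound is Group H-2.
Self-accelerating decomposition temperature 18.3 °C meets the Group H-2 criterion (Self-Reactive), so the blowing-agent compound is Group H-2.
Oral LD50 136.9 mg/kg meets the Group H-7 criterion (Toxic), so the rodenticide bait is Group H-7.
Group H-7 quantity: one 8 oz pack = 227.2 g.
By cargo aircraft, Group H-7 is Forbidden regardless of quantity.
Total Group H-2: (three 0.1 oz packs = 8.52 g) + 3 g = 11.52 g.
11.52 g exceeds the cargo aircraft limit of 10 g for Group H-2.
Group H-7 and Group H-2 may not share an outer package.

No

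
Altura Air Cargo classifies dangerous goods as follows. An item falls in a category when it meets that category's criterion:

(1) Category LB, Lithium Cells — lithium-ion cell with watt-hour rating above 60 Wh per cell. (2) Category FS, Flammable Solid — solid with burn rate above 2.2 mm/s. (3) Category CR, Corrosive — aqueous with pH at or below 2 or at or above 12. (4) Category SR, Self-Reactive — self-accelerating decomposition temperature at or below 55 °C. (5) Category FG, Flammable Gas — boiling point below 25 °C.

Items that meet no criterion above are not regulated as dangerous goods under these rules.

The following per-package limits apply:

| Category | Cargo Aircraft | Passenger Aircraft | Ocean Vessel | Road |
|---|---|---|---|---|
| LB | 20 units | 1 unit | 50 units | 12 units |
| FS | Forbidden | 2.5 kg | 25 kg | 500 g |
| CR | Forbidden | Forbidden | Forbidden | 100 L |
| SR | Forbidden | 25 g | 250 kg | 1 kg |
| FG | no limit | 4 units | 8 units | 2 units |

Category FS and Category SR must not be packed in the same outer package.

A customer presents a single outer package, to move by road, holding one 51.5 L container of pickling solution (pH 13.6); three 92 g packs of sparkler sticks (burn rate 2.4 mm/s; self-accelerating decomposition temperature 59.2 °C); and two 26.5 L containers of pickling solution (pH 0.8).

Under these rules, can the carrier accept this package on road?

No

With pH 13.6 (≥ 12), the pickling solution falls in Category CR.
Burn rate 2.4 mm/s meets the Category FS criterion (Flammable Solid), so the sparkler sticks are Category FS.
With pH 0.8 (≤ 2), the pickling solution falls in Category CR.
Total Category CR: 51.5 L + (two 26.5 L containers = 53 L) = 104.5 L.
That exceeds the Category CR road limit of 100 L.
Category FS quantity: three 92 g packs = 276 g.
That is within the Category FS road limit of 500 g.
The segregation rule (Category FS with Category SR) does not apply to Category CR with Category FS.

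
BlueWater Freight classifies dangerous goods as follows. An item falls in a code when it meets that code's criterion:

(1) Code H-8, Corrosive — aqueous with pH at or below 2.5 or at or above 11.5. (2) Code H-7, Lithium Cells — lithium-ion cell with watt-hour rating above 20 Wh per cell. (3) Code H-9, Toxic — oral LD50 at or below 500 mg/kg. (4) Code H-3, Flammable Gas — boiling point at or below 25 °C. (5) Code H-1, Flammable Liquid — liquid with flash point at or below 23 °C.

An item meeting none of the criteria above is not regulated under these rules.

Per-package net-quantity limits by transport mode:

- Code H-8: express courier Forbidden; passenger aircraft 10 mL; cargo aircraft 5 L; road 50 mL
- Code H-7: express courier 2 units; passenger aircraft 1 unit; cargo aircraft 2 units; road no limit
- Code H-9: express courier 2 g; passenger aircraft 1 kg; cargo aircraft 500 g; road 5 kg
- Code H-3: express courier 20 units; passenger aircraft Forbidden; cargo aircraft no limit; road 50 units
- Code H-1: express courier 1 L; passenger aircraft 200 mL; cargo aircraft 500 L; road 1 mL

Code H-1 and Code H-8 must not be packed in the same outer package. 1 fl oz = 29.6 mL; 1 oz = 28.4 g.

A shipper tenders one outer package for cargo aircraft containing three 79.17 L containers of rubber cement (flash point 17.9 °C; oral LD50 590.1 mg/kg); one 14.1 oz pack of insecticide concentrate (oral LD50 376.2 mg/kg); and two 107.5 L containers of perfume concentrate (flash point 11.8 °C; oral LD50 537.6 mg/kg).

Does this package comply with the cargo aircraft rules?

Yes

Flash point 17.9 °C meets the Code H-1 criterion (Flammable Liquid), so the rubber cement is Code H-1.
With oral LD50 376.2 mg/kg (≤ 500 mg/kg), the insecticide concentrate falls in Code H-9.
The perfume concentrate has flash point 11.8 °C, which is ≤ 23 °C, so it is Code H-1 (Flammable Liquid).
Total Code H-1: (three 79.17 L containers = 237.51 L) + (two 107.5 L containers = 215 L) = 452.51 L.
452.51 L ≤ 500 L (cargo aircraft limit, Code H-1) — within limit.
Code H-9 quantity: one 14.1 oz pack = 400.44 g.
That is within the Code H-9 cargo aircraft limit of 500 g.
The segregation rule (Code H-1 with Code H-8) does not apply to Code H-1 with Code H-9.
Every hazard code is within its cargo aircraft limit and no segregation rule is violated.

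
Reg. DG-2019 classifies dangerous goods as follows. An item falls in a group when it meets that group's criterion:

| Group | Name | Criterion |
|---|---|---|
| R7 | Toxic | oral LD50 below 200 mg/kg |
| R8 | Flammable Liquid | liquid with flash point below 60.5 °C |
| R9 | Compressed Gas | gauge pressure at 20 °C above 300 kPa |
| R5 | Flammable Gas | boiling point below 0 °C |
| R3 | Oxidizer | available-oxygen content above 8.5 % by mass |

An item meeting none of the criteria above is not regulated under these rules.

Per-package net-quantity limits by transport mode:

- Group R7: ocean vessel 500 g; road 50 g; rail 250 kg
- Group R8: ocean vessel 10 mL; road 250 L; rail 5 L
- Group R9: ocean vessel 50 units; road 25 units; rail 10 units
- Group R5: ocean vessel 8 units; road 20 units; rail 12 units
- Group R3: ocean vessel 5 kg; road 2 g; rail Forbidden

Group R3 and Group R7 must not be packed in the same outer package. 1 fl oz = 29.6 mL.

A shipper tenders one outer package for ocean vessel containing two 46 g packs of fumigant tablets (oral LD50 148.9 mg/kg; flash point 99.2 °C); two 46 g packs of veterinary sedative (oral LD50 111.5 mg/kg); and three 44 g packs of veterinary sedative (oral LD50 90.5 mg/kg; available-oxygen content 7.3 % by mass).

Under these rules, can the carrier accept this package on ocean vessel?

Yes

The fumigant tablets have oral LD50 148.9 mg/kg, which is < 200 mg/kg, so they are Group R7 (Toxic).
Veterinary sedative: oral LD50 111.5 mg/kg < 200 mg/kg → Group R7 (Toxic).
With oral LD50 90.5 mg/kg (< 200 mg/kg), the veterinary sedative falls in Group R7.
Group R7 net quantity: (two 46 g packs = 92 g) + (two 46 g packs = 92 g) + (three 44 g packs = 132 g) = 316 g.
316 g ≤ 500 g (ocean vessel limit, Group R7) — within limit.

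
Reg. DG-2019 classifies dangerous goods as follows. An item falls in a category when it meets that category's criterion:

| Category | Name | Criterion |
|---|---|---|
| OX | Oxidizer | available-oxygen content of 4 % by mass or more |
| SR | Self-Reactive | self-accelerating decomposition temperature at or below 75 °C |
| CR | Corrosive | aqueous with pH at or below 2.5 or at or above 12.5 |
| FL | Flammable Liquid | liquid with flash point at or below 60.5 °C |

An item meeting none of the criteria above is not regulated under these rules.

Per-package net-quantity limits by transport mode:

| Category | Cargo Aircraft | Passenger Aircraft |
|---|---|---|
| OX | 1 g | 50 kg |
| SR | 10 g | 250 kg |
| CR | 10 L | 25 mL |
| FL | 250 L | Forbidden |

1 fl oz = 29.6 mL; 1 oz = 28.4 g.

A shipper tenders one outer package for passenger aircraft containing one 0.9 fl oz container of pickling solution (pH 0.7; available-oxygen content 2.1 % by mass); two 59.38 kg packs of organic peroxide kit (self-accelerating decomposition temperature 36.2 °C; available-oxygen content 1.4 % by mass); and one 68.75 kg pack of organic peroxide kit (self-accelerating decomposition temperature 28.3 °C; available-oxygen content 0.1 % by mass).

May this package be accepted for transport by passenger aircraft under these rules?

The pickling solution has pH 0.7, which is ≤ 2.5, so it is Category CR (Corrosive).
The organic peroxide kit has self-accelerating decomposition temperature 36.2 °C, which is ≤ 75 °C, so it is Category SR (Self-Reactive).
The organic peroxide kit has self-accelerating decomposition temperature 28.3 °C, which is ≤ 75 °C, so it is Category SR (Self-Reactive).
Total Category SR: (two 59.38 kg packs = 118.76 kg) + 68.75 kg = 187.51 kg.
187.51 kg is within the passenger aircraft limit of 250 kg for Category SR.
Category CR quantity: one 0.9 fl oz container = 26.64 mL.
26.64 mL > 25 mL (passenger aircraft limit, Category CR) — over the limit.

No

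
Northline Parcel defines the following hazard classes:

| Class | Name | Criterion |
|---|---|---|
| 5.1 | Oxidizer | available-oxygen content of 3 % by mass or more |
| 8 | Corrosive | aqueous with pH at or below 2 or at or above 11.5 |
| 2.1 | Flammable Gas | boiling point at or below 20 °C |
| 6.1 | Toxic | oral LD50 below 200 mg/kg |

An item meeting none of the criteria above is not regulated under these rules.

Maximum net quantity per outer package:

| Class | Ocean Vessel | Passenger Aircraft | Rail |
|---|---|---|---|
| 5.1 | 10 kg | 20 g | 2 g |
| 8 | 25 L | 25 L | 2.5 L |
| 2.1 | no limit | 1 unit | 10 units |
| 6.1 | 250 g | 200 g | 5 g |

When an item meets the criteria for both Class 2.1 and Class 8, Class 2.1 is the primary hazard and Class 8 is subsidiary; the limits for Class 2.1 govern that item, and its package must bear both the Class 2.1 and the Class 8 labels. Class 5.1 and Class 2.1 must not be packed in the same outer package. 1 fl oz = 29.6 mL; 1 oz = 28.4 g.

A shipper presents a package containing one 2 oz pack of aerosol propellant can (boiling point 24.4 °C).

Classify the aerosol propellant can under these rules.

Not regulated

boiling point 24.4 °C is not below 20 °C, so Class 2.1 does not apply.
No criterion is met, so the item is not regulated.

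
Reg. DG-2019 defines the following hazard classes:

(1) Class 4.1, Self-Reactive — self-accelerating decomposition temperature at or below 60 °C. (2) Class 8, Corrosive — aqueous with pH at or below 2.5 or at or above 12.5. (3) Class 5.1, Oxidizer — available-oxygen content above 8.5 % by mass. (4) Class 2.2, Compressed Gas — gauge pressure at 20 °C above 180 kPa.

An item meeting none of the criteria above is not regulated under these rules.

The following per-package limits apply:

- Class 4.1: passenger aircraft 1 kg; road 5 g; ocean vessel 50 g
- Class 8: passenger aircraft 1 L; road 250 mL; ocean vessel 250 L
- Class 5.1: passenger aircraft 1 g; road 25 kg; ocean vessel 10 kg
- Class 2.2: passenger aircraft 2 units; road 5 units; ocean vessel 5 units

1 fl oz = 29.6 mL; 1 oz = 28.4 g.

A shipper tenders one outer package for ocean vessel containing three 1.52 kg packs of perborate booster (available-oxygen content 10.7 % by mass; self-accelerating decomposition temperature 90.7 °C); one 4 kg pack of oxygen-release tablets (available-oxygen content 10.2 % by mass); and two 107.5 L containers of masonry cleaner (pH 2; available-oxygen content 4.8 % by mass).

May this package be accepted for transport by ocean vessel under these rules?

Yes

The perborate booster has available-oxygen content 10.7 % by mass, which is > 8.5 % by mass, so it is Class 5.1 (Oxidizer).
Available-oxygen content 10.2 % by mass meets the Class 5.1 criterion (Oxidizer), so the oxygen-release tablets are Class 5.1.
pH 2 meets the Class 8 criterion (Corrosive), so the masonry cleaner is Class 8.
Total Class 5.1: (three 1.52 kg packs = 4.56 kg) + 4 kg = 8.56 kg.
8.56 kg is within the ocean vessel limit of 10 kg for Class 5.1.
Class 8 quantity: two 107.5 L containers = 215 L.
That is within the Class 8 ocean vessel limit of 250 L.
Every hazard class is within its ocean vessel limit and no segregation rule is violated.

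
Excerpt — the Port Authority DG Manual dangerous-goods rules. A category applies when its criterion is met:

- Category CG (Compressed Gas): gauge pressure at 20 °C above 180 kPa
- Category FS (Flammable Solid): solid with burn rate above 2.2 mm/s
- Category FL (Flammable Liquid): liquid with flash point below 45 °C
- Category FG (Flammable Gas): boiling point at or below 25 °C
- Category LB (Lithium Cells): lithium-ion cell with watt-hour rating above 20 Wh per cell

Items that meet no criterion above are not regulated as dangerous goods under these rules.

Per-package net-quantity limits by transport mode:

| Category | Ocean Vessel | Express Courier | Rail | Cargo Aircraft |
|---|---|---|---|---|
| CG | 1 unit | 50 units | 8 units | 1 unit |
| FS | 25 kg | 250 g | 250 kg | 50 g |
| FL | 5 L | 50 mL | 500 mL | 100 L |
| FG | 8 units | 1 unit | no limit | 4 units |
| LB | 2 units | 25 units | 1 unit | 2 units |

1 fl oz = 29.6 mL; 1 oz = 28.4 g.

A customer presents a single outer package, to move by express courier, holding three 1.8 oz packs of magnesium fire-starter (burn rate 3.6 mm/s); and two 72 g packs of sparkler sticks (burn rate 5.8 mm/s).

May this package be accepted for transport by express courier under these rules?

Burn rate 3.6 mm/s meets the Category FS criterion (Flammable Solid), so the magnesium fire-starter is Category FS.
The sparkler sticks have burn rate 5.8 mm/s, which is > 2.2 mm/s, so they are Category FS (Flammable Solid).
Category FS net quantity: (three 1.8 oz packs = 153.36 g) + (two 72 g packs = 144 g) = 297.36 g.
That exceeds the Category FS express courier limit of 250 g.

No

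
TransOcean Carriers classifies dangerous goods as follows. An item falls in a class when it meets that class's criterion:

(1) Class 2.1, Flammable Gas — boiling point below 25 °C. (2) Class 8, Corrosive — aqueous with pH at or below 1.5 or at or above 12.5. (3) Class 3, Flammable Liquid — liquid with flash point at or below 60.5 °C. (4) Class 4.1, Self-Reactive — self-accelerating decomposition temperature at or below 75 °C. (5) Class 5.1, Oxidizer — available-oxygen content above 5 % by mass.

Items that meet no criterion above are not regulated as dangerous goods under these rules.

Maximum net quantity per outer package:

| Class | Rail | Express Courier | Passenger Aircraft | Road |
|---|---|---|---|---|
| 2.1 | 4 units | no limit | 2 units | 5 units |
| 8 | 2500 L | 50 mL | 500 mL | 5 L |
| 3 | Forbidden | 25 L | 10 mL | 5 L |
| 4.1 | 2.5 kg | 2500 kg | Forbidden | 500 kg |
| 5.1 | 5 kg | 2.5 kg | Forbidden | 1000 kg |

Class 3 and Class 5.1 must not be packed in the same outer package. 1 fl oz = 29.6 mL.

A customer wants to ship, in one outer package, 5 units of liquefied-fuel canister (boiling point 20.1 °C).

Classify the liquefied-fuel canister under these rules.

Class 2.1

The liquefied-fuel canister has boiling point 20.1 °C, which is < 25 °C, so it is Class 2.1 (Flammable Gas).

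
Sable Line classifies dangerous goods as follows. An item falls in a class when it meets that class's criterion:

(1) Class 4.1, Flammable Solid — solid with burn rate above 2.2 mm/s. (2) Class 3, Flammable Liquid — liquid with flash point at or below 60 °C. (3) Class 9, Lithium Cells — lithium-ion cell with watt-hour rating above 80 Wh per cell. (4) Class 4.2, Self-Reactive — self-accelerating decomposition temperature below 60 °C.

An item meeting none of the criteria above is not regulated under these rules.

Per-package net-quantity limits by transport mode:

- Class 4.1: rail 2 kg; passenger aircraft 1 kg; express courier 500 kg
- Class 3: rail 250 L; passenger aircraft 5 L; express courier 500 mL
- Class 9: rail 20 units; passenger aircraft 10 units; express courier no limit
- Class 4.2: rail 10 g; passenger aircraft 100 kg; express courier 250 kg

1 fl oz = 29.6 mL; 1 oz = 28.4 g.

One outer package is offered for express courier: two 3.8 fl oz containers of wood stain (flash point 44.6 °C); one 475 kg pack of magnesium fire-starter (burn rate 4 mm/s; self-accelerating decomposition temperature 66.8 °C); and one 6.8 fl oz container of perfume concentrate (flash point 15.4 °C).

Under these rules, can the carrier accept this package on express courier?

Yes

With flash point 44.6 °C (≤ 60 °C), the wood stain falls in Class 3.
The magnesium fire-starter has burn rate 4 mm/s, which is > 2.2 mm/s, so it is Class 4.1 (Flammable Solid).
The perfume concentrate has flash point 15.4 °C, which is ≤ 60 °C, so it is Class 3 (Flammable Liquid).
Class 3 net quantity: (two 3.8 fl oz containers = 224.96 mL) + (one 6.8 fl oz container = 201.28 mL) = 426.24 mL.
426.24 mL is within the express courier limit of 500 mL for Class 3.
Class 4.1 quantity: 475 kg.
475 kg ≤ 500 kg (express courier limit, Class 4.1) — within limit.
Every hazard class is within its express courier limit and no segregation rule is violated.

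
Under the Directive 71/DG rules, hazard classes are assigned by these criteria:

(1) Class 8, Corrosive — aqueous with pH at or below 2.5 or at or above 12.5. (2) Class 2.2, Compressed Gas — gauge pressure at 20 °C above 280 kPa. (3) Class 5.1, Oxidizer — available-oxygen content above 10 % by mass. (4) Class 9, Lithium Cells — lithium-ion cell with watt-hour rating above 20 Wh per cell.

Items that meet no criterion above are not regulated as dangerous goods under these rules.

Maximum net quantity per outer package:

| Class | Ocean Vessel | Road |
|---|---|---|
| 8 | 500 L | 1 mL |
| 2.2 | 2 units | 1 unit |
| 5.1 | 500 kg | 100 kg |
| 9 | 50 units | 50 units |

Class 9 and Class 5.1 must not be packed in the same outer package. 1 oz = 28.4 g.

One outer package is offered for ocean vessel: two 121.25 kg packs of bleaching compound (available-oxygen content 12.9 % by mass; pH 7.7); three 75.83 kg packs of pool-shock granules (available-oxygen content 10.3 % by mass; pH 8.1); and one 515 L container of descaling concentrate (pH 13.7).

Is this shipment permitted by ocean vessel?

Bleaching compound: available-oxygen content 12.9 % by mass > 10 % by mass → Class 5.1 (Oxidizer).
Pool-shock granules: available-oxygen content 10.3 % by mass > 10 % by mass → Class 5.1 (Oxidizer).
pH 13.7 meets the Class 8 criterion (Corrosive), so the descaling concentrate is Class 8.
Class 5.1 net quantity: (two 121.25 kg packs = 242.5 kg) + (three 75.83 kg packs = 227.49 kg) = 469.99 kg.
469.99 kg ≤ 500 kg (ocean vessel limit, Class 5.1) — within limit.
Class 8 quantity: 515 L.
515 L exceeds the ocean vessel limit of 500 L for Class 8.
The segregation rule (Class 9 with Class 5.1) does not apply to Class 5.1 with Class 8.

No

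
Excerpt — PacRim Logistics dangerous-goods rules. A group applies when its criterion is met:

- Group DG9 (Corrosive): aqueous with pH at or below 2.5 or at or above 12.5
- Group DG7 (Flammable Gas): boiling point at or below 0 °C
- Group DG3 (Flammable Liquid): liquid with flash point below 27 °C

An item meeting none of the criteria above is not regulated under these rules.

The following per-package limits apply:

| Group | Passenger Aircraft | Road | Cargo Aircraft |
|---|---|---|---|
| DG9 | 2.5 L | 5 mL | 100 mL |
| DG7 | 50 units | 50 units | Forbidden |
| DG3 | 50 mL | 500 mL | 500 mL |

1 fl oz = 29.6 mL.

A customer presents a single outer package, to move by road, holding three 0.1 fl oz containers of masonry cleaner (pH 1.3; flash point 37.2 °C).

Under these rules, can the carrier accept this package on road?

With pH 1.3 (≤ 2.5), the masonry cleaner falls in Group DG9.
Group DG9 quantity: three 0.1 fl oz containers = 8.88 mL.
8.88 mL > 5 mL (road limit, Group DG9) — over the limit.

No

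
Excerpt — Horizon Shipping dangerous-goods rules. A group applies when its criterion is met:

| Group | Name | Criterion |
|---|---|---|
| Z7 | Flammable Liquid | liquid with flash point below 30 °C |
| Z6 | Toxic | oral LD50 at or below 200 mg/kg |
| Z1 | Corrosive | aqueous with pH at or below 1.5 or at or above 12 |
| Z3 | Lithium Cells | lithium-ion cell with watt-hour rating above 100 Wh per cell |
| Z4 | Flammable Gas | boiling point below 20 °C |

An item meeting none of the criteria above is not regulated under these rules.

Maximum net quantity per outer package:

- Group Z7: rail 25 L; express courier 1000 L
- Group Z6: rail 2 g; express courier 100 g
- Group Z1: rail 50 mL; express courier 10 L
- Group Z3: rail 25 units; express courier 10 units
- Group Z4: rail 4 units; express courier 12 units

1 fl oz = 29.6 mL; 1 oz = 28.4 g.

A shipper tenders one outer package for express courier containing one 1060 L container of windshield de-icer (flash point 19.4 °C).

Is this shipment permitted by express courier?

No

The windshield de-icer has flash point 19.4 °C, which is < 30 °C, so it is Group Z7 (Flammable Liquid).
Group Z7 quantity: 1060 L.
That exceeds the Group Z7 express courier limit of 1000 L.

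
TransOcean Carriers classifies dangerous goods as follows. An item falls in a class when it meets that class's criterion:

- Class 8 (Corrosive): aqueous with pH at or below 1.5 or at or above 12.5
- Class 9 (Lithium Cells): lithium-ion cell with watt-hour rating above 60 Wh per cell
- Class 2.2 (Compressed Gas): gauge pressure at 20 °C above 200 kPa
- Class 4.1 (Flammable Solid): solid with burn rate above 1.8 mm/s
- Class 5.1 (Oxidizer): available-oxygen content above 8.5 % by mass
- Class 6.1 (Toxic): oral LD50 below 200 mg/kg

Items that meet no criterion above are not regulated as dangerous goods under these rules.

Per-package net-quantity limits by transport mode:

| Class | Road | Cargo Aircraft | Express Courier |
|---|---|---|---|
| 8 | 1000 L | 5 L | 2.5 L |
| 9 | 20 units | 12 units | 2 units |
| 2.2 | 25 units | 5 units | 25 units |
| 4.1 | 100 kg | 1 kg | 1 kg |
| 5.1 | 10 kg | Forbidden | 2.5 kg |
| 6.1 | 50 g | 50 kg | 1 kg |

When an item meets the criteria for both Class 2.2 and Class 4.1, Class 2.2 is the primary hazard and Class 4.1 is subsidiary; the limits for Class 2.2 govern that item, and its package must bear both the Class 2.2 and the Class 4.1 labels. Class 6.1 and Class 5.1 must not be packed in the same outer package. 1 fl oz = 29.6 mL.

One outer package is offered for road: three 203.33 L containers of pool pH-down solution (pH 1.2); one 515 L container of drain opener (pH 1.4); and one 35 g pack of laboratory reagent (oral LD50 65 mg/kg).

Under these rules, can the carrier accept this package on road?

No

pH 1.2 meets the Class 8 criterion (Corrosive), so the pool pH-down solution is Class 8.
pH 1.4 meets the Class 8 criterion (Corrosive), so the drain opener is Class 8.
Oral LD50 65 mg/kg meets the Class 6.1 criterion (Toxic), so the laboratory reagent is Class 6.1.
Class 8 net quantity: (three 203.33 L containers = 609.99 L) + 515 L = 1124.99 L.
That exceeds the Class 8 road limit of 1000 L.
Class 6.1 quantity: 35 g.
35 g is within the road limit of 50 g for Class 6.1.
The segregation rule (Class 6.1 with Class 5.1) does not apply to Class 8 with Class 6.1.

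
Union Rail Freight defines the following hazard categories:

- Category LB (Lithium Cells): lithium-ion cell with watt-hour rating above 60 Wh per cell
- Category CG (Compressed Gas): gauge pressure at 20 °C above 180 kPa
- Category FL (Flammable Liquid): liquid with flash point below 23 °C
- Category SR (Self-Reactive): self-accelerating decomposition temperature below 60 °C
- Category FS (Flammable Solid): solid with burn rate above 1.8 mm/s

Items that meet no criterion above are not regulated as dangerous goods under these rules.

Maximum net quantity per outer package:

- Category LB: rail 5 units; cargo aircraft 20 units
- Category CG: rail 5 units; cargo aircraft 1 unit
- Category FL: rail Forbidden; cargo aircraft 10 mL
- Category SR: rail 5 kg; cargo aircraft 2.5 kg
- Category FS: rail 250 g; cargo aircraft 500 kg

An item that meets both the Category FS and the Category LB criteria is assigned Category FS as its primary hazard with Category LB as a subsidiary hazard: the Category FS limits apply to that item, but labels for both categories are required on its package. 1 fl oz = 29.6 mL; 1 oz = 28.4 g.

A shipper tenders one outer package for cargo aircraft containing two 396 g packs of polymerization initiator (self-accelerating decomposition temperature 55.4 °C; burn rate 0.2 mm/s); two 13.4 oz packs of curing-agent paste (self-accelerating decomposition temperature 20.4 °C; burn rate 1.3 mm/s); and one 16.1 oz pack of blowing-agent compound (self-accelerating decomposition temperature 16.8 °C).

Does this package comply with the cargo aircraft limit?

Self-accelerating decomposition temperature 55.4 °C meets the Category SR criterion (Self-Reactive), so the polymerization initiator is Category SR.
The curing-agent paste has self-accelerating decomposition temperature 20.4 °C, which is < 60 °C, so it is Category SR (Self-Reactive).
The blowing-agent compound has self-accelerating decomposition temperature 16.8 °C, which is < 60 °C, so it is Category SR (Self-Reactive).
Category SR net quantity: (two 396 g packs = 792 g) + (two 13.4 oz packs = 761.12 g) + (one 16.1 oz pack = 457.24 g) = 2010.36 g.
That is within the Category SR cargo aircraft limit of 2.5 kg.

Yes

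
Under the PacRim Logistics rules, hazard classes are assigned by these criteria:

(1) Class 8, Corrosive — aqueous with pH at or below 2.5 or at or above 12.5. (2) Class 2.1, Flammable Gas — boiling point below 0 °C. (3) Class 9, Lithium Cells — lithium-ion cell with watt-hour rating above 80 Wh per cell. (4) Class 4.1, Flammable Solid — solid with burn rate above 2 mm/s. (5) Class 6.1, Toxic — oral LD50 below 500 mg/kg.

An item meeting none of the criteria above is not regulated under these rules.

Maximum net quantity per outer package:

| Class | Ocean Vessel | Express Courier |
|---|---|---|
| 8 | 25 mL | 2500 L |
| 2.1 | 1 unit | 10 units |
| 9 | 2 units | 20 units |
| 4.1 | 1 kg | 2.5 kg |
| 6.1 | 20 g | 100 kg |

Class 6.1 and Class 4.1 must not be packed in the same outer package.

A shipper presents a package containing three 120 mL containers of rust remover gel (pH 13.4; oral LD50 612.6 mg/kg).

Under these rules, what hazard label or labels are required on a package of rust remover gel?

The rust remover gel has pH 13.4, which is ≥ 12.5, so it is Class 8 (Corrosive).
Only the Class 8 label is required.

Class 8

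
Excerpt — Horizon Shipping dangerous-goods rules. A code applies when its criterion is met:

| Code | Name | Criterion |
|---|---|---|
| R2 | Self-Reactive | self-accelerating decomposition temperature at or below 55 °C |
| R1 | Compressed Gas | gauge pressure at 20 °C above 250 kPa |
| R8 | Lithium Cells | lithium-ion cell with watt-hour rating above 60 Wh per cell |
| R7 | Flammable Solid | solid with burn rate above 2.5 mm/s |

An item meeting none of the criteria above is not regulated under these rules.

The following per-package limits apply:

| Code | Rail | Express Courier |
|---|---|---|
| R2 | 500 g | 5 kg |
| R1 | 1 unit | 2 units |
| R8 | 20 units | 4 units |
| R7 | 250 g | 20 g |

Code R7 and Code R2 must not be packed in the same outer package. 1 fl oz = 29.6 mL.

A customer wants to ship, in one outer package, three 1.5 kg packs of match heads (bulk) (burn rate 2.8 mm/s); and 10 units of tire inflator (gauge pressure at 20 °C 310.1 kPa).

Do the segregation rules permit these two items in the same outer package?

Yes

The match heads (bulk) have burn rate 2.8 mm/s, which is > 2.5 mm/s, so they are Code R7 (Flammable Solid).
Gauge pressure at 20 °C 310.1 kPa meets the Code R1 criterion (Compressed Gas), so the tire inflator is Code R1.
No segregation rule bars Code R7 with Code R1.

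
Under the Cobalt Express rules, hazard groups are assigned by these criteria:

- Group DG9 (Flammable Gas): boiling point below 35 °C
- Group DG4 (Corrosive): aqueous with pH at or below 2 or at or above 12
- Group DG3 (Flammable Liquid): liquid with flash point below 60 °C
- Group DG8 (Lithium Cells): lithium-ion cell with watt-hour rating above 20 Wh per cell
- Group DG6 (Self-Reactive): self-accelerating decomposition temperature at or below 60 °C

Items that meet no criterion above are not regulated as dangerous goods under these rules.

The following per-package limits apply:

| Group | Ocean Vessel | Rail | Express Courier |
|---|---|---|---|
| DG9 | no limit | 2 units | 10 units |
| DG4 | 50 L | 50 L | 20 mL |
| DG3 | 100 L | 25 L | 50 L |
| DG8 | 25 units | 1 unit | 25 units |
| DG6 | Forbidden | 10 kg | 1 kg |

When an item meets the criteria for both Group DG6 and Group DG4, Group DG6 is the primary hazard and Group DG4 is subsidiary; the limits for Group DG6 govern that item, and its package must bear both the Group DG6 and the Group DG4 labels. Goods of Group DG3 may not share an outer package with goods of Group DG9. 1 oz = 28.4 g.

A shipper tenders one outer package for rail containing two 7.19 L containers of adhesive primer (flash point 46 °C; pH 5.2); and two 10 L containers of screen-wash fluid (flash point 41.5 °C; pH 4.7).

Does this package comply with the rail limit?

Flash point 46 °C meets the Group DG3 criterion (Flammable Liquid), so the adhesive primer is Group DG3.
The screen-wash fluid has flash point 41.5 °C, which is < 60 °C, so it is Group DG3 (Flammable Liquid).
Group DG3 net quantity: (two 7.19 L containers = 14.38 L) + (two 10 L containers = 20 L) = 34.38 L.
That exceeds the Group DG3 rail limit of 25 L.

No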